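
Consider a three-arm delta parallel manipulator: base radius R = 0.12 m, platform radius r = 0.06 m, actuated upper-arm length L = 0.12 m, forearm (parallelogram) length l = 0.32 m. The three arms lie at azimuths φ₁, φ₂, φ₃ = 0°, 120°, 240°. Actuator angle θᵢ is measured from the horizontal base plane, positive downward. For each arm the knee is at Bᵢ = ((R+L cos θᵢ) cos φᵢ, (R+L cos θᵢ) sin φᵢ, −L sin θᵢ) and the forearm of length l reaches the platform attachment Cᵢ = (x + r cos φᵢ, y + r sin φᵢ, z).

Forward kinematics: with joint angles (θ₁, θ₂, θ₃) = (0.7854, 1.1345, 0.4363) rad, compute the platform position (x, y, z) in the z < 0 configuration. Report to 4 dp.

arm 1 at φ=0.0°: e+L cos θ1 = 0.1449;  O1 = (0.1449, 0.0000, -0.0849)
O2 = (0.1107·cos120.0°, 0.1107·sin120.0°, -0.1088) = (-0.0554, 0.0959, -0.1088)
φ3=240.0°: virtual centre (-0.0844, -0.1461, -0.0507), radius l
subtract pairs → two planes through P
plane₁₂: -0.4004x+0.1918y+-0.0478z = -0.0041
Cramer: x(z) = 0.0032-0.0043z;  y(z) = -0.0148+0.2404z
quadratic in z: (1.0578)z²+(0.1638)z+(-0.0749)=0, √Δ=0.5863 → z ∈ {-0.3546, 0.1997}; z = -0.3546 (taking z<0)
x = 0.0047, y = -0.1000

(0.0047, -0.1000, -0.3546)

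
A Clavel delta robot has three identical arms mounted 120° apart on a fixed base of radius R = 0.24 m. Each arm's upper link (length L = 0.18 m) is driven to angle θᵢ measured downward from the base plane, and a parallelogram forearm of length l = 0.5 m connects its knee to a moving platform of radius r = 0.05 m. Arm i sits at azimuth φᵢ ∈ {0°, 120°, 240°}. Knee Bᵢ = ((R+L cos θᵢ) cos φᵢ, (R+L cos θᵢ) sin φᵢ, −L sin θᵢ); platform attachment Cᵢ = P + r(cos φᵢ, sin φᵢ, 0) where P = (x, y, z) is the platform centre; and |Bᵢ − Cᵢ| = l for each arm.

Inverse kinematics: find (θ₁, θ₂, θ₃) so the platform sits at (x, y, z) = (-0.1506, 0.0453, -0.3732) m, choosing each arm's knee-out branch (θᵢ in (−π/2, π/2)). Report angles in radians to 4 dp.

θ₁ = 0.9600, θ₂ = -0.2618, θ₃ = 0.1749

arm 1 (φ=0.0°): x'=-0.1506, y'=0.0453
  e−x'=0.3406;  (l²−L²−(e−x')²−y'²−z²)/2L = -0.1104
  √(A²+B²)=0.5053;  θ1 = -0.8310+1.7910 ≈ 0.9600
rotate P by −φ2: (0.1145, 0.1078, -0.3732)
  A cos θ + B sin θ = C:  0.0755·cos θ + -0.3732·sin θ = 0.1695
  θ2 = atan2(B,A) + arccos(C/0.3808) = -0.2618
arm 3 (φ=240.0°): x'=0.0361, y'=-0.1531
  e−x'=0.1539;  (l²−L²−(e−x')²−y'²−z²)/2L = 0.0867
  θ3 = atan2(B,A) + arccos(C/0.4037) = 0.1749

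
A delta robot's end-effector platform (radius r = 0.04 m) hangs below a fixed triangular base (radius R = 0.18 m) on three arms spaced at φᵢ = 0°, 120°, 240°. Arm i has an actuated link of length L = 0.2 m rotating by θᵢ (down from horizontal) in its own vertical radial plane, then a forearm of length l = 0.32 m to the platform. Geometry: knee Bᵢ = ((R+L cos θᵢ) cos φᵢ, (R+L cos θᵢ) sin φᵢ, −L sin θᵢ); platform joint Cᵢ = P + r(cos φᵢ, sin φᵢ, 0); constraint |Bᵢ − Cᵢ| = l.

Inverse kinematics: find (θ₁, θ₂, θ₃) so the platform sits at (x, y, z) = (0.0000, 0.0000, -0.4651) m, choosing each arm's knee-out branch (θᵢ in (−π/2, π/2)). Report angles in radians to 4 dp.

θ₁ = 1.3966, θ₂ = 1.3966, θ₃ = 1.3966

φ1=0.0° → target in arm frame (0.0000, 0.0000)
  A cos θ + B sin θ = C:  0.1400·cos θ + -0.4651·sin θ = -0.4338
  √(A²+B²)=0.4857;  θ1 = -1.2784+2.6750 ≈ 1.3966
φ2=120.0° → target in arm frame (0.0000, 0.0000)
  A=0.1400, B=-0.4651, C=(l²−L²−A²−y'²−z²)/(2L)=-0.4338
  √(A²+B²)=0.4857;  θ2 = -1.2784+2.6750 ≈ 1.3966
arm 3 (φ=240.0°): x'=0.0000, y'=0.0000
  A cos θ + B sin θ = C:  0.1400·cos θ + -0.4651·sin θ = -0.4338
  γ=atan2(-0.4651,0.1400)=-1.2784;  ψ=arccos(-0.8931)=2.6750;  θ3=γ+ψ≈1.3966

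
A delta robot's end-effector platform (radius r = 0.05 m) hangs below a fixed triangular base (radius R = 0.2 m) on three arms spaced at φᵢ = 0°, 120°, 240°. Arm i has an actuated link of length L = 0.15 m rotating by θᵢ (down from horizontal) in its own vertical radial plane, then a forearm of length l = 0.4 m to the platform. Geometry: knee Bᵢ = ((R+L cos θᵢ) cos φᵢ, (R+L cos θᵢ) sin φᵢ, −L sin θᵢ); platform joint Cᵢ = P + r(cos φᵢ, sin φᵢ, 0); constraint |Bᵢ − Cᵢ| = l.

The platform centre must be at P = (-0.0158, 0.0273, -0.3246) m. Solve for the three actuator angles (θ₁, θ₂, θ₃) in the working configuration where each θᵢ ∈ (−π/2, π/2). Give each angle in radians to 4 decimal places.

θ₁ = 0.4366, θ₂ = 0.1744, θ₃ = 0.4363

rotate P by −φ1: (-0.0158, 0.0273, -0.3246)
  A cos θ + B sin θ = C:  0.1658·cos θ + -0.3246·sin θ = 0.0130
  θ1 = atan2(B,A) + arccos(C/0.3645) = 0.4366
arm 2 (φ=120.0°): x'=0.0315, y'=0.0000
  A cos θ + B sin θ = C:  0.1185·cos θ + -0.3246·sin θ = 0.0603
  √(A²+B²)=0.3455;  θ2 = -1.2209+1.3953 ≈ 0.1744
rotate P by −φ3: (-0.0157, -0.0273, -0.3246)
  e−x'=0.1657;  (l²−L²−(e−x')²−y'²−z²)/2L = 0.0131
  θ3 = atan2(B,A) + arccos(C/0.3645) = 0.4363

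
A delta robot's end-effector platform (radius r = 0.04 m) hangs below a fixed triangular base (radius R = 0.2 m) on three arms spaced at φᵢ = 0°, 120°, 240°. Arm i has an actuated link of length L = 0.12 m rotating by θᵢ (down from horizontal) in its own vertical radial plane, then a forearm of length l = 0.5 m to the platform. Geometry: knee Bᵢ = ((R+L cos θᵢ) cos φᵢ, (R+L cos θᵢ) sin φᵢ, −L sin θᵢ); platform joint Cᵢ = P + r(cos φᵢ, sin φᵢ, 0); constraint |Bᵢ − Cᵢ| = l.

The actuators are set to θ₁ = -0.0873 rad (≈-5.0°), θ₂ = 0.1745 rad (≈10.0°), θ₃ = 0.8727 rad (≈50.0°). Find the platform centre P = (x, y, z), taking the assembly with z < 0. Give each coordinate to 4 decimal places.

(0.0847, 0.0889, -0.4413)

arm 1 at φ=0.0°: (R−r)+L cos θ1 = 0.2795;  S1 = (0.2795, 0.0000, 0.0105)
arm 2 at φ=120.0°: (R−r)+L cos θ2 = 0.2782;  S2 = (-0.1391, 0.2409, -0.0208)
S3 = (0.2371·cos240.0°, 0.2371·sin240.0°, -0.0919) = (-0.1186, -0.2054, -0.0919)
|S₂|²−|S₁|² = -0.0004;  |S₃|²−|S₁|² = -0.0136
[-0.8373 0.4818 -0.0626]·P = -0.0004;  [-0.7962 -0.4107 -0.2048]·P = -0.0136
Cramer: x(z) = 0.0092-0.1710z;  y(z) = 0.0151-0.1672z
into |P−S₁|² = l²: 1.0572z² + 0.0664z + -0.1766 = 0;  Δ = 0.7512;  z = -0.4413 or 0.3785 → z<0 root = -0.4413
x = 0.0847, y = 0.0889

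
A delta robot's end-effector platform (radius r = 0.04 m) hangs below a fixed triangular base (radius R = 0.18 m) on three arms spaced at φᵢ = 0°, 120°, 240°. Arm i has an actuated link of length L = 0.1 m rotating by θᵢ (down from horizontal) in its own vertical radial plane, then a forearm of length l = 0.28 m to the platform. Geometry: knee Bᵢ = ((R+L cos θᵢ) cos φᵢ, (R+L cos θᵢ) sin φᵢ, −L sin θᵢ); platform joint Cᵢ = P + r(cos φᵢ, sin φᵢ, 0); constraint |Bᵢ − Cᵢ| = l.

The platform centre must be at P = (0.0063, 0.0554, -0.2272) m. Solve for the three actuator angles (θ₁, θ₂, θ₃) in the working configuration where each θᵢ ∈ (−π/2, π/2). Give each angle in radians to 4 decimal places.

rotate P by −φ1: (0.0063, 0.0554, -0.2272)
  A cos θ + B sin θ = C:  0.1337·cos θ + -0.2272·sin θ = -0.0208
  θ1 = atan2(B,A) + arccos(C/0.2636) = 0.6110
rotate P by −φ2: (0.0448, -0.0332, -0.2272)
  A=0.0952, B=-0.2272, C=(l²−L²−A²−y'²−z²)/(2L)=0.0331
  γ=atan2(-0.2272,0.0952)=-1.1741;  ψ=arccos(0.1344)=1.4360;  θ2=γ+ψ≈0.2618
arm 3 (φ=240.0°): x'=-0.0511, y'=-0.0222
  A=0.1911, B=-0.2272, C=(l²−L²−A²−y'²−z²)/(2L)=-0.1012
  √(A²+B²)=0.2969;  θ3 = -0.8714+1.9187 ≈ 1.0473

θ₁ = 0.6110, θ₂ = 0.2618, θ₃ = 1.0473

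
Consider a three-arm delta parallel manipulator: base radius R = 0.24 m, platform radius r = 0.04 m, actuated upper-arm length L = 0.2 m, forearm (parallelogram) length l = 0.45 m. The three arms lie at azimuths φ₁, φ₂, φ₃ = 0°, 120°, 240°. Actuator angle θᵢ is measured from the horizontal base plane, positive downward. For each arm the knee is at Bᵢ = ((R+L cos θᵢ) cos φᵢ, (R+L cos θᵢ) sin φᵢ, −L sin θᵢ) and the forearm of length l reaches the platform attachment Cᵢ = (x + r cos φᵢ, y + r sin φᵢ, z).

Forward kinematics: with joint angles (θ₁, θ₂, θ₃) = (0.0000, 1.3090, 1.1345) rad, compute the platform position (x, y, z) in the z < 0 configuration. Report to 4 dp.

centre 1 = (0.4000·cos0.0°, 0.4000·sin0.0°, 0.0000) = (0.4000, 0.0000, 0.0000)
centre 2 = (0.2518·cos120.0°, 0.2518·sin120.0°, -0.1932) = (-0.1259, 0.2180, -0.1932)
arm 3 at φ=240.0°: (R−r)+L cos θ3 = 0.2845;  centre 3 = (-0.1423, -0.2464, -0.1813)
subtract pairs → two planes through P
linear system: -1.0518x+0.4361y = -0.0593−-0.3864z; -1.0845x+-0.4928y = -0.0462−-0.3625z
det = 0.9912;  x = 0.0498+-0.3516z,  y = -0.0159+0.0381z
quadratic in z: (1.1251)z²+(0.2450)z+(-0.0796)=0, √Δ=0.6468 → z ∈ {-0.3963, 0.1785}; z = -0.3963 (taking z<0)
x = 0.1891, y = -0.0309

(0.1891, -0.0309, -0.3963)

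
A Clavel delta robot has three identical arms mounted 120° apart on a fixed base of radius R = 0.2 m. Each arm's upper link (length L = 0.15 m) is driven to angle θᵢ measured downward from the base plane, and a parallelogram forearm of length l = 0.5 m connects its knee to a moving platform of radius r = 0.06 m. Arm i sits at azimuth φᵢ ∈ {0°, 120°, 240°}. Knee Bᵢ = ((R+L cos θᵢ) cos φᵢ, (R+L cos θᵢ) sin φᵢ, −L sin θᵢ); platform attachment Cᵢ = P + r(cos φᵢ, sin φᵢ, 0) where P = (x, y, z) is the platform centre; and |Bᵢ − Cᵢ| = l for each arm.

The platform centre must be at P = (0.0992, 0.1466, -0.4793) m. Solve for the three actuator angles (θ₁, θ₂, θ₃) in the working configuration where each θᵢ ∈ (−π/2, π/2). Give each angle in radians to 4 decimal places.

θ₁ = 0.2617, θ₂ = 0.3489, θ₃ = 1.2214

arm 1 (φ=0.0°): x'=0.0992, y'=0.1466
  e−x'=0.0408;  (l²−L²−(e−x')²−y'²−z²)/2L = -0.0846
  γ=atan2(-0.4793,0.0408)=-1.4859;  ψ=arccos(-0.1759)=1.7476;  θ1=γ+ψ≈0.2617
rotate P by −φ2: (0.0774, -0.1592, -0.4793)
  A cos θ + B sin θ = C:  0.0626·cos θ + -0.4793·sin θ = -0.1050
  √(A²+B²)=0.4834;  θ2 = -1.4408+1.7898 ≈ 0.3489
rotate P by −φ3: (-0.1766, 0.0126, -0.4793)
  A=0.3166, B=-0.4793, C=(l²−L²−A²−y'²−z²)/(2L)=-0.3420
  γ=atan2(-0.4793,0.3166)=-0.9871;  ψ=arccos(-0.5954)=2.2085;  θ3=γ+ψ≈1.2214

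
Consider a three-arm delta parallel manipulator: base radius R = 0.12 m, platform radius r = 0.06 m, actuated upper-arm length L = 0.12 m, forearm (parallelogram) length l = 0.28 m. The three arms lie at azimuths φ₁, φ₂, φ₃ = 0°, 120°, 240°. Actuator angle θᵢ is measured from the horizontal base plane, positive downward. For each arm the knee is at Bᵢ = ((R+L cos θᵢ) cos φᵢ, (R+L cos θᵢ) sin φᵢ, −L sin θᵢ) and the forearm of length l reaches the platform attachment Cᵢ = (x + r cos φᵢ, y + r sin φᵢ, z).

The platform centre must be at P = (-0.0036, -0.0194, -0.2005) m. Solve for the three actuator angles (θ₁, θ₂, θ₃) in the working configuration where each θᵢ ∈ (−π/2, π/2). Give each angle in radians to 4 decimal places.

φ1=0.0° → target in arm frame (-0.0036, -0.0194)
  A=0.0636, B=-0.2005, C=(l²−L²−A²−y'²−z²)/(2L)=0.0807
  γ=atan2(-0.2005,0.0636)=-1.2636;  ψ=arccos(0.3839)=1.1768;  θ1=γ+ψ≈-0.0868
rotate P by −φ2: (-0.0150, 0.0128, -0.2005)
  e−x'=0.0750;  (l²−L²−(e−x')²−y'²−z²)/2L = 0.0750
  γ=atan2(-0.2005,0.0750)=-1.2128;  ψ=arccos(0.3506)=1.2126;  θ2=γ+ψ≈-0.0002
arm 3 (φ=240.0°): x'=0.0186, y'=0.0066
  A=0.0414, B=-0.2005, C=(l²−L²−A²−y'²−z²)/(2L)=0.0918
  √(A²+B²)=0.2047;  θ3 = -1.3672+1.1056 ≈ -0.2616

θ₁ = -0.0868, θ₂ = -0.0002, θ₃ = -0.2616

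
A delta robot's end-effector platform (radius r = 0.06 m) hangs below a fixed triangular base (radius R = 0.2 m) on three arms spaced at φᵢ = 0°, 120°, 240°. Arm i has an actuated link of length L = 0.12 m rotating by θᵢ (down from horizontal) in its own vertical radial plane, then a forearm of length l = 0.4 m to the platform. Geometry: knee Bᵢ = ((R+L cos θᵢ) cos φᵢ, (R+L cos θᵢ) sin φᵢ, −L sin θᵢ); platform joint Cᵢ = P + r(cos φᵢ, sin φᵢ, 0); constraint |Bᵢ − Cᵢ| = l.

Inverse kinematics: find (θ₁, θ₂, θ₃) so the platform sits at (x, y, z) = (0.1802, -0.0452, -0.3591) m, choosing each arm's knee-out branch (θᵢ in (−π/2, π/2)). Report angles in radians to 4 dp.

θ₁ = -0.2618, θ₂ = 1.3963, θ₃ = 1.0473

rotate P by −φ1: (0.1802, -0.0452, -0.3591)
  A cos θ + B sin θ = C:  -0.0402·cos θ + -0.3591·sin θ = 0.0541
  γ=atan2(-0.3591,-0.0402)=-1.6823;  ψ=arccos(0.1498)=1.4205;  θ1=γ+ψ≈-0.2618
φ2=120.0° → target in arm frame (-0.1292, -0.1335)
  A cos θ + B sin θ = C:  0.2692·cos θ + -0.3591·sin θ = -0.3069
  γ=atan2(-0.3591,0.2692)=-0.9274;  ψ=arccos(-0.6838)=2.3237;  θ2=γ+ψ≈1.3963
φ3=240.0° → target in arm frame (-0.0510, 0.1787)
  e−x'=0.1910;  (l²−L²−(e−x')²−y'²−z²)/2L = -0.2156
  γ=atan2(-0.3591,0.1910)=-1.0821;  ψ=arccos(-0.5300)=2.1294;  θ3=γ+ψ≈1.0473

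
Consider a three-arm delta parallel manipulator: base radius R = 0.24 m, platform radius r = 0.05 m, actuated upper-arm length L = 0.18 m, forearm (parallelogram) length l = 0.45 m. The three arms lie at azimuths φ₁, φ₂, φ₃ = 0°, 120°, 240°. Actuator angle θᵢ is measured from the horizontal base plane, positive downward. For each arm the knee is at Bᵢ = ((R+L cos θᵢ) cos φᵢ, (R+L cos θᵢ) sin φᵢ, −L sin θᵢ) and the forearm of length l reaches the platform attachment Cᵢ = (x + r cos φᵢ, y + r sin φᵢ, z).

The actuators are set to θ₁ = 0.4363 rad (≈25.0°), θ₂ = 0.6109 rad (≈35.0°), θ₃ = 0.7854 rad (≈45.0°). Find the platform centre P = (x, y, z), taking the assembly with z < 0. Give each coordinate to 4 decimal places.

O1 = (0.3531·cos0.0°, 0.3531·sin0.0°, -0.0761) = (0.3531, 0.0000, -0.0761)
arm 2 at φ=120.0°: (R−r)+L cos θ2 = 0.3374;  O2 = (-0.1687, 0.2922, -0.1032)
φ3=240.0°: virtual centre (-0.1586, -0.2748, -0.1273), radius l
subtract pairs → two planes through P
linear system: -1.0437x+0.5845y = -0.0060−-0.0544z; -1.0236x+-0.5495y = -0.0136−-0.1024z
det = 1.1718;  x = 0.0096+-0.0766z,  y = 0.0069+-0.0437z
into |P−O₁|² = l²: 1.0078z² + 0.2041z + -0.0786 = 0;  Δ = 0.3587;  z = -0.3984 or 0.1959 → z<0 root = -0.3984
x = 0.0401, y = 0.0244

(0.0401, 0.0244, -0.3984)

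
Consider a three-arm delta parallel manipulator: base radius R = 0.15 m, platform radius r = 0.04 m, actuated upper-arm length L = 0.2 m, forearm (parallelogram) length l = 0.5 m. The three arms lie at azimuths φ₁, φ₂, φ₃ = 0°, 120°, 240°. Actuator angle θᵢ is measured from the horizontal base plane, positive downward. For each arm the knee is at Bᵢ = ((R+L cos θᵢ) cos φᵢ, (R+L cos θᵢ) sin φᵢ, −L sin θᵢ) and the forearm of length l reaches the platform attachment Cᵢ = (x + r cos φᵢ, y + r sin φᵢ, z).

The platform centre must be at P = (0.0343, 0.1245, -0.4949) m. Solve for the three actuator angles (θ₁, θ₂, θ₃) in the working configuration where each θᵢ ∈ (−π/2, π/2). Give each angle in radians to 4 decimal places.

φ1=0.0° → target in arm frame (0.0343, 0.1245)
  A=0.0757, B=-0.4949, C=(l²−L²−A²−y'²−z²)/(2L)=-0.1404
  √(A²+B²)=0.5007;  θ1 = -1.4190+1.8550 ≈ 0.4360
φ2=120.0° → target in arm frame (0.0907, -0.0920)
  e−x'=0.0193;  (l²−L²−(e−x')²−y'²−z²)/2L = -0.1094
  θ2 = atan2(B,A) + arccos(C/0.4953) = 0.2617
rotate P by −φ3: (-0.1250, -0.0325, -0.4949)
  e−x'=0.2350;  (l²−L²−(e−x')²−y'²−z²)/2L = -0.2280
  θ3 = atan2(B,A) + arccos(C/0.5478) = 0.8725

θ₁ = 0.4360, θ₂ = 0.2617, θ₃ = 0.8725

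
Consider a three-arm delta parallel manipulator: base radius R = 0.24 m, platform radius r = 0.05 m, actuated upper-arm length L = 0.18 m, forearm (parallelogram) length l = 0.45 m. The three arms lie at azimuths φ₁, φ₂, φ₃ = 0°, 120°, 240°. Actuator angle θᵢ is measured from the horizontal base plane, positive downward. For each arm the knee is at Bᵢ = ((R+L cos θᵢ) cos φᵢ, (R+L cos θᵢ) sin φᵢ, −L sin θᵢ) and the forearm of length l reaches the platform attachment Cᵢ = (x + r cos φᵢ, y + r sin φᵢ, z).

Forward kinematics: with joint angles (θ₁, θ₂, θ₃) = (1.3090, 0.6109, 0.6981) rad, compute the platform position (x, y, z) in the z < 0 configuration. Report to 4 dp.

(-0.1173, 0.0119, -0.4515)

arm 1 at φ=0.0°: e+L cos θ1 = 0.2366;  O1 = (0.2366, 0.0000, -0.1739)
φ2=120.0°: virtual centre (-0.1687, 0.2922, -0.1032), radius l
φ3=240.0°: virtual centre (-0.1639, -0.2840, -0.1157), radius l
|O₂|²−|O₁|² = 0.0383;  |O₃|²−|O₁|² = 0.0347
[-0.8106 0.5845 0.1412]·P = 0.0383;  [-0.8011 -0.5679 0.1163]·P = 0.0347
det = 0.9286;  x = -0.0453+0.1596z,  y = 0.0028+-0.0203z
into |P−O₁|² = l²: 1.0259z² + 0.2576z + -0.0928 = 0;  Δ = 0.4472;  z = -0.4515 or 0.2004 → z<0 root = -0.4515
x = -0.1173, y = 0.0119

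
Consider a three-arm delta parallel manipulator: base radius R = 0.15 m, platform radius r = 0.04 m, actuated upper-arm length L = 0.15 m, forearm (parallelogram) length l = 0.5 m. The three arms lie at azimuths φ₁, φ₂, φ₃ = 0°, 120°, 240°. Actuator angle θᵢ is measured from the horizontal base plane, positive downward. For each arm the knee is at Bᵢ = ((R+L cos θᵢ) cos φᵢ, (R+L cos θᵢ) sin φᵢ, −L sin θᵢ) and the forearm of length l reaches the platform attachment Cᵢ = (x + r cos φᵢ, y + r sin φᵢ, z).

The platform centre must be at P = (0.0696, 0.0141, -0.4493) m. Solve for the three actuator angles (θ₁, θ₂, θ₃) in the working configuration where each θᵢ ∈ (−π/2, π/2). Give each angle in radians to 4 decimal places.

arm 1 (φ=0.0°): x'=0.0696, y'=0.0141
  A=0.0404, B=-0.4493, C=(l²−L²−A²−y'²−z²)/(2L)=0.0793
  θ1 = atan2(B,A) + arccos(C/0.4511) = -0.0871
arm 2 (φ=120.0°): x'=-0.0226, y'=-0.0673
  e−x'=0.1326;  (l²−L²−(e−x')²−y'²−z²)/2L = 0.0117
  √(A²+B²)=0.4685;  θ2 = -1.2838+1.5458 ≈ 0.2619
rotate P by −φ3: (-0.0470, 0.0532, -0.4493)
  A cos θ + B sin θ = C:  0.1570·cos θ + -0.4493·sin θ = -0.0062
  θ3 = atan2(B,A) + arccos(C/0.4759) = 0.3492

θ₁ = -0.0871, θ₂ = 0.2619, θ₃ = 0.3492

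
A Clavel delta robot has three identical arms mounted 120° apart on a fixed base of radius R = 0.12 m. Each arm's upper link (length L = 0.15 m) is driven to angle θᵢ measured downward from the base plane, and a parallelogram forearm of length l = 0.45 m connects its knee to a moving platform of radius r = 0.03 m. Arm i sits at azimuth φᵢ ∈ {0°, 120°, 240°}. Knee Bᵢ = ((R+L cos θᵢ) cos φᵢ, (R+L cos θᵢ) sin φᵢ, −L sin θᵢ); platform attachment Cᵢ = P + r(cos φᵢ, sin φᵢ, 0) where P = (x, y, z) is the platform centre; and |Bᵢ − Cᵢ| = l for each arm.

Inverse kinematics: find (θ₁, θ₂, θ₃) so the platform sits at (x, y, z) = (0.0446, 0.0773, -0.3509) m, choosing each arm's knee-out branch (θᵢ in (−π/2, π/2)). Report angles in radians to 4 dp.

θ₁ = -0.3494, θ₂ = -0.3496, θ₃ = 0.2614

rotate P by −φ1: (0.0446, 0.0773, -0.3509)
  A=0.0454, B=-0.3509, C=(l²−L²−A²−y'²−z²)/(2L)=0.1628
  γ=atan2(-0.3509,0.0454)=-1.4421;  ψ=arccos(0.4600)=1.0927;  θ1=γ+ψ≈-0.3494
φ2=120.0° → target in arm frame (0.0446, -0.0773)
  e−x'=0.0454;  (l²−L²−(e−x')²−y'²−z²)/2L = 0.1628
  θ2 = atan2(B,A) + arccos(C/0.3538) = -0.3496
φ3=240.0° → target in arm frame (-0.0892, 0.0000)
  e−x'=0.1792;  (l²−L²−(e−x')²−y'²−z²)/2L = 0.0825
  θ3 = atan2(B,A) + arccos(C/0.3940) = 0.2614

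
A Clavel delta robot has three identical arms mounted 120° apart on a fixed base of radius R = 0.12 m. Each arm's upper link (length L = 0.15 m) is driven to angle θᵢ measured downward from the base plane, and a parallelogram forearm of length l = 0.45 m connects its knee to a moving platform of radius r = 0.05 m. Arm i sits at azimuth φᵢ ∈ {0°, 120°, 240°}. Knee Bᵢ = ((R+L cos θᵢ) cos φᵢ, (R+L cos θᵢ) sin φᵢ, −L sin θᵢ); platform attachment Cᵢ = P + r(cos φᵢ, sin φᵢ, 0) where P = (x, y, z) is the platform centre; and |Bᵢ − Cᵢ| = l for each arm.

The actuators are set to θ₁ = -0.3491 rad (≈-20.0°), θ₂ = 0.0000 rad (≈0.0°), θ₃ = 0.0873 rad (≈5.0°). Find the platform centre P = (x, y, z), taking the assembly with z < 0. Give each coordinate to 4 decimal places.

arm 1 at φ=0.0°: e+L cos θ1 = 0.2110;  S1 = (0.2110, 0.0000, 0.0513)
S2 = (0.2200·cos120.0°, 0.2200·sin120.0°, 0.0000) = (-0.1100, 0.1905, 0.0000)
φ3=240.0°: virtual centre (-0.1097, -0.1900, -0.0131), radius l
eliminate P² terms by subtracting sphere 1 from 2 and 3
[-0.6419 0.3811 -0.1026]·P = 0.0013;  [-0.6413 -0.3801 -0.1288]·P = 0.0012
det = 0.4883;  x = -0.0019+-0.1803z,  y = 0.0001+-0.0345z
quadratic in z: (1.0337)z²+(-0.0258)z+(-0.1546)=0, √Δ=0.7998 → z ∈ {-0.3744, 0.3994}; z = -0.3744 (taking z<0)
x = 0.0656, y = 0.0130

(0.0656, 0.0130, -0.3744)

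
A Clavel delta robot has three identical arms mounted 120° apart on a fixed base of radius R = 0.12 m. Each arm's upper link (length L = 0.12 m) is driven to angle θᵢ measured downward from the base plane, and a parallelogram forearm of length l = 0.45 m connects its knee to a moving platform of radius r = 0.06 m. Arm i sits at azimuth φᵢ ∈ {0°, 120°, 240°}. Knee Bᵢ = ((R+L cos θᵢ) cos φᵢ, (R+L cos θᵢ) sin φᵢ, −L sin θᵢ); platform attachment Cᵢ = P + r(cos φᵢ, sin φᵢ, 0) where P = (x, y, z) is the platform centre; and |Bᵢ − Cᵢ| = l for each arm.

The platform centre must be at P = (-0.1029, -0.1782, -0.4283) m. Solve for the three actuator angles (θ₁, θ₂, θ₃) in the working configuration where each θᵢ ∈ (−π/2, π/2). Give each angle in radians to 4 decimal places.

θ₁ = 0.8729, θ₂ = 0.8728, θ₃ = -0.1747

rotate P by −φ1: (-0.1029, -0.1782, -0.4283)
  A cos θ + B sin θ = C:  0.1629·cos θ + -0.4283·sin θ = -0.2235
  √(A²+B²)=0.4582;  θ1 = -1.2074+2.0802 ≈ 0.8729
φ2=120.0° → target in arm frame (-0.1029, 0.1782)
  A cos θ + B sin θ = C:  0.1629·cos θ + -0.4283·sin θ = -0.2235
  √(A²+B²)=0.4582;  θ2 = -1.2074+2.0802 ≈ 0.8728
arm 3 (φ=240.0°): x'=0.2058, y'=0.0000
  A=-0.1458, B=-0.4283, C=(l²−L²−A²−y'²−z²)/(2L)=-0.0691
  γ=atan2(-0.4283,-0.1458)=-1.8989;  ψ=arccos(-0.1528)=1.7242;  θ3=γ+ψ≈-0.1747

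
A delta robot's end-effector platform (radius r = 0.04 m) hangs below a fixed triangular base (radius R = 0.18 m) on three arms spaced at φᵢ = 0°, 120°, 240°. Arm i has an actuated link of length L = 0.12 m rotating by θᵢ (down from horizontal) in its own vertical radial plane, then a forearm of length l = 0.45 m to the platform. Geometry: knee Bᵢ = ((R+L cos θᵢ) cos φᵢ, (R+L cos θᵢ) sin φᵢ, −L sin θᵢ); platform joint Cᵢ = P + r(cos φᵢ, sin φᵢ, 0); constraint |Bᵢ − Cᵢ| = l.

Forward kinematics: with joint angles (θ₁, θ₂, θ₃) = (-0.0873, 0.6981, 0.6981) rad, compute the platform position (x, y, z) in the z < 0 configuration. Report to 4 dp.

(0.1066, 0.0000, -0.4127)

S1 = (0.2595·cos0.0°, 0.2595·sin0.0°, 0.0105) = (0.2595, 0.0000, 0.0105)
S2 = (0.2319·cos120.0°, 0.2319·sin120.0°, -0.0771) = (-0.1160, 0.2009, -0.0771)
arm 3 at φ=240.0°: (R−r)+L cos θ3 = 0.2319;  S3 = (-0.1160, -0.2009, -0.0771)
subtract pairs → two planes through P
[-0.7510 0.4017 -0.1752]·P = -0.0077;  [-0.7510 -0.4017 -0.1752]·P = -0.0077
Cramer: x(z) = 0.0103-0.2333z;  y(z) = 0.0000+0.0000z
into |P−S₁|² = l²: 1.0544z² + 0.0954z + -0.1403 = 0;  Δ = 0.6007;  z = -0.4127 or 0.3223 → z<0 root = -0.4127
x = 0.1066, y = 0.0000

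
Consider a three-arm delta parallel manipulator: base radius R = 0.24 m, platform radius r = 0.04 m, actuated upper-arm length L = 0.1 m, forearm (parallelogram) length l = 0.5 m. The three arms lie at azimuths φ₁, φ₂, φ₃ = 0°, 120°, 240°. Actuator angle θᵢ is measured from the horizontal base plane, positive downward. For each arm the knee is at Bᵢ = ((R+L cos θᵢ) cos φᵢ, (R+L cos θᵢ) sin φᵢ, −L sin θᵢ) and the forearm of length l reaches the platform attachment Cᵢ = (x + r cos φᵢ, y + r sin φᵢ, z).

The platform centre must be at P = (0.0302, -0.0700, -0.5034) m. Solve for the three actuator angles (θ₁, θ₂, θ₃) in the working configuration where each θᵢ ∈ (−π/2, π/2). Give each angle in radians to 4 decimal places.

arm 1 (φ=0.0°): x'=0.0302, y'=-0.0700
  e−x'=0.1698;  (l²−L²−(e−x')²−y'²−z²)/2L = -0.2357
  γ=atan2(-0.5034,0.1698)=-1.2455;  ψ=arccos(-0.4437)=2.0305;  θ1=γ+ψ≈0.7850
arm 2 (φ=120.0°): x'=-0.0757, y'=0.0088
  A=0.2757, B=-0.5034, C=(l²−L²−A²−y'²−z²)/(2L)=-0.4476
  θ2 = atan2(B,A) + arccos(C/0.5740) = 1.3954
arm 3 (φ=240.0°): x'=0.0455, y'=0.0612
  A=0.1545, B=-0.5034, C=(l²−L²−A²−y'²−z²)/(2L)=-0.2051
  √(A²+B²)=0.5266;  θ3 = -1.2730+1.9708 ≈ 0.6978

θ₁ = 0.7850, θ₂ = 1.3954, θ₃ = 0.6978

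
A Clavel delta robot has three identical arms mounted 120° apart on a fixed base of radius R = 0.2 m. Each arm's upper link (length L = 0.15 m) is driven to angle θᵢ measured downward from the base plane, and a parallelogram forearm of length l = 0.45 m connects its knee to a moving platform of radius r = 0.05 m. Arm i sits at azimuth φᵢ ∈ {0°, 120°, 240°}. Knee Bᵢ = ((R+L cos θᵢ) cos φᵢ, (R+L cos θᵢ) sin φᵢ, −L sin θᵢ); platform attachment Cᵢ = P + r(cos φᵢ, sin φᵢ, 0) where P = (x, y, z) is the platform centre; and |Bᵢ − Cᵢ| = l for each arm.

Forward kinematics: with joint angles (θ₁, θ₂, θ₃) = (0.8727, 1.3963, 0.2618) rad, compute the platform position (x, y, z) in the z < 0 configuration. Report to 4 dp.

(0.0009, -0.1651, -0.4540)

centre 1 = (0.2464·cos0.0°, 0.2464·sin0.0°, -0.1149) = (0.2464, 0.0000, -0.1149)
centre 2 = (0.1760·cos120.0°, 0.1760·sin120.0°, -0.1477) = (-0.0880, 0.1525, -0.1477)
φ3=240.0°: virtual centre (-0.1474, -0.2554, -0.0388), radius l
eliminate P² terms by subtracting sphere 1 from 2 and 3
linear system: -0.6689x+0.3049y = -0.0211−-0.0656z; -0.7877x+-0.5108y = 0.0145−0.1522z
det = 0.5818;  x = 0.0109+0.0221z,  y = -0.0453+0.2638z
sphere 1 gives Az²+Bz+C=0 with A=1.0701, B=0.1955, C=-0.1318;  B²−4AC=0.6023;  roots -0.4540, 0.2713;  negative root z = -0.4540
x = 0.0009, y = -0.1651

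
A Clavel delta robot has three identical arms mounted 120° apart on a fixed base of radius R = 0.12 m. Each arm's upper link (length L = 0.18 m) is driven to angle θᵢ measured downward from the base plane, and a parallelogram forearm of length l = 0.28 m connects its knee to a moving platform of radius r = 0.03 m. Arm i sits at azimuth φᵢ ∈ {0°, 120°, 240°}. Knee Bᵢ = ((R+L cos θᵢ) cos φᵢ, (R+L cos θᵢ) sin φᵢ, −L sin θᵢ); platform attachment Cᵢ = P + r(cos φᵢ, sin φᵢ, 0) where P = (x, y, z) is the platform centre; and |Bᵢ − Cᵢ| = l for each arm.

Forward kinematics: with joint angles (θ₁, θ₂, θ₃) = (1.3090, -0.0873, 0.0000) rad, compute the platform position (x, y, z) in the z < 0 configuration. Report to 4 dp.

(-0.1420, 0.0049, -0.1462)

arm 1 at φ=0.0°: ρ1 = 0.1366;  S1 = (0.1366, 0.0000, -0.1739)
S2 = (0.2693·cos120.0°, 0.2693·sin120.0°, 0.0157) = (-0.1347, 0.2332, 0.0157)
S3 = (0.2700·cos240.0°, 0.2700·sin240.0°, 0.0000) = (-0.1350, -0.2338, 0.0000)
subtract pairs → two planes through P
plane₁₂: -0.5425x+0.4665y+0.3791z = 0.0239
Cramer: x(z) = -0.0441+0.6695z;  y(z) = -0.0001-0.0341z
sphere 1 gives Az²+Bz+C=0 with A=1.4494, B=0.1058, C=-0.0155;  B²−4AC=0.1011;  roots -0.1462, 0.0732;  negative root z = -0.1462
x = -0.1420, y = 0.0049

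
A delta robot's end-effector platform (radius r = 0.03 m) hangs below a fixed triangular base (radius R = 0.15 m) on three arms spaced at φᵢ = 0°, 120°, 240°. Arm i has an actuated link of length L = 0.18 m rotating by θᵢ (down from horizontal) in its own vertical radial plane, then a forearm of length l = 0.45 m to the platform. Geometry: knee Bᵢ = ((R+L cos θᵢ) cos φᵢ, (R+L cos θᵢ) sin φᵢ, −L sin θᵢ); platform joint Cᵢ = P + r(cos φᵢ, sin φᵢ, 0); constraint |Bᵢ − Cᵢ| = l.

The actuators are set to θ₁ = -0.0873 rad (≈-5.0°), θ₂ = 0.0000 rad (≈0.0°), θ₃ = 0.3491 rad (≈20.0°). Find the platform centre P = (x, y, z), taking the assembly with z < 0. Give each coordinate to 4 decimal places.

(0.0379, 0.0449, -0.3479)

S1 = (0.2993·cos0.0°, 0.2993·sin0.0°, 0.0157) = (0.2993, 0.0000, 0.0157)
arm 2 at φ=120.0°: (R−r)+L cos θ2 = 0.3000;  S2 = (-0.1500, 0.2598, 0.0000)
φ3=240.0°: virtual centre (-0.1446, -0.2504, -0.0616), radius l
eliminate P² terms by subtracting sphere 1 from 2 and 3
linear system: -0.8986x+0.5196y = 0.0002−-0.0314z; -0.8878x+-0.5008y = -0.0024−-0.1545z
Cramer: x(z) = 0.0013-0.1054z;  y(z) = 0.0026-0.1218z
into |P−S₁|² = l²: 1.0259z² + 0.0308z + -0.1134 = 0;  Δ = 0.4665;  z = -0.3479 or 0.3179 → z<0 root = -0.3479
x = 0.0379, y = 0.0449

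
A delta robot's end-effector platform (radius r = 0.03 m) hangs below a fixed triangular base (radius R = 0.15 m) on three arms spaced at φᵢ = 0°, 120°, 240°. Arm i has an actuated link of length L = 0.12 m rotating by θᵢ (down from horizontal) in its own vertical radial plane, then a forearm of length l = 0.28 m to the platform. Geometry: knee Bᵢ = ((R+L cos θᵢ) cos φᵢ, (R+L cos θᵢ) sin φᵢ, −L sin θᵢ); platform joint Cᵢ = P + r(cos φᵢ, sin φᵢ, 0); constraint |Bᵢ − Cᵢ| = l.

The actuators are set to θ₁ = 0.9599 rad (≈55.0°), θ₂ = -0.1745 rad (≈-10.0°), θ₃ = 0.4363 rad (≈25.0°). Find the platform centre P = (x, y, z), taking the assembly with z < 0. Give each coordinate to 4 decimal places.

centre 1 = (0.1888·cos0.0°, 0.1888·sin0.0°, -0.0983) = (0.1888, 0.0000, -0.0983)
centre 2 = (0.2382·cos120.0°, 0.2382·sin120.0°, 0.0208) = (-0.1191, 0.2063, 0.0208)
φ3=240.0°: virtual centre (-0.1144, -0.1981, -0.0507), radius l
|centre ₂|²−|centre ₁|² = 0.0118;  |centre ₃|²−|centre ₁|² = 0.0096
plane₁₂: -0.6158x+0.4125y+0.2383z = 0.0118
det = 0.4942;  x = -0.0175+0.2705z,  y = 0.0026+-0.1738z
quadratic in z: (1.1034)z²+(0.0841)z+(-0.0262)=0, √Δ=0.3500 → z ∈ {-0.1967, 0.1205}; z = -0.1967 (taking z<0)
x = -0.0707, y = 0.0368

(-0.0707, 0.0368, -0.1967)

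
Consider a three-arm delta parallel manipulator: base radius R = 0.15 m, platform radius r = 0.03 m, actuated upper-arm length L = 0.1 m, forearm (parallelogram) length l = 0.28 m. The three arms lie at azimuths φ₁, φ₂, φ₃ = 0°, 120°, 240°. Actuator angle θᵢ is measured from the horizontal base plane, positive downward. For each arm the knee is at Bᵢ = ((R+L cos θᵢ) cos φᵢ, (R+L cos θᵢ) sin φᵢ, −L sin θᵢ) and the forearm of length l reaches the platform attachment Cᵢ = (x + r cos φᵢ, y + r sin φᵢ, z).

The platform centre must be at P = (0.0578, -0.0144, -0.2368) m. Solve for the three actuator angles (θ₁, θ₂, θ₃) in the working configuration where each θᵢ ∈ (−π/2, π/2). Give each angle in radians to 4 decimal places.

arm 1 (φ=0.0°): x'=0.0578, y'=-0.0144
  A cos θ + B sin θ = C:  0.0622·cos θ + -0.2368·sin θ = 0.0412
  θ1 = atan2(B,A) + arccos(C/0.2448) = 0.0876
arm 2 (φ=120.0°): x'=-0.0414, y'=-0.0429
  A=0.1614, B=-0.2368, C=(l²−L²−A²−y'²−z²)/(2L)=-0.0778
  θ2 = atan2(B,A) + arccos(C/0.2866) = 0.8730
rotate P by −φ3: (-0.0164, 0.0573, -0.2368)
  e−x'=0.1364;  (l²−L²−(e−x')²−y'²−z²)/2L = -0.0478
  √(A²+B²)=0.2733;  θ3 = -1.0481+1.7467 ≈ 0.6986

θ₁ = 0.0876, θ₂ = 0.8730, θ₃ = 0.6986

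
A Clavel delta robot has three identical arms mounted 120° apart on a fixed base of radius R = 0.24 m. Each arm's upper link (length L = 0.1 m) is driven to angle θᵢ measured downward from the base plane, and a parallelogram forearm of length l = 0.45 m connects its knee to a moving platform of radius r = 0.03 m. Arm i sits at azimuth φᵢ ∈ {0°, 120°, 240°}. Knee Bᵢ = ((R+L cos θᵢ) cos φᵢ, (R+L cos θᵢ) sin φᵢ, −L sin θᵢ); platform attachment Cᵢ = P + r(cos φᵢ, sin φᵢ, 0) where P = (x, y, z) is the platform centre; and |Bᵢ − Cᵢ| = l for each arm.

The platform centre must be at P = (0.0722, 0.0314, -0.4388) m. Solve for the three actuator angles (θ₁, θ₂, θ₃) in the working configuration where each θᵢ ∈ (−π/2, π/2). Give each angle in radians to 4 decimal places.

θ₁ = 0.5237, θ₂ = 1.0469, θ₃ = 1.3961

arm 1 (φ=0.0°): x'=0.0722, y'=0.0314
  A=0.1378, B=-0.4388, C=(l²−L²−A²−y'²−z²)/(2L)=-0.1001
  θ1 = atan2(B,A) + arccos(C/0.4599) = 0.5237
φ2=120.0° → target in arm frame (-0.0089, -0.0782)
  A cos θ + B sin θ = C:  0.2189·cos θ + -0.4388·sin θ = -0.2704
  θ2 = atan2(B,A) + arccos(C/0.4904) = 1.0469
rotate P by −φ3: (-0.0633, 0.0468, -0.4388)
  A cos θ + B sin θ = C:  0.2733·cos θ + -0.4388·sin θ = -0.3846
  θ3 = atan2(B,A) + arccos(C/0.5169) = 1.3961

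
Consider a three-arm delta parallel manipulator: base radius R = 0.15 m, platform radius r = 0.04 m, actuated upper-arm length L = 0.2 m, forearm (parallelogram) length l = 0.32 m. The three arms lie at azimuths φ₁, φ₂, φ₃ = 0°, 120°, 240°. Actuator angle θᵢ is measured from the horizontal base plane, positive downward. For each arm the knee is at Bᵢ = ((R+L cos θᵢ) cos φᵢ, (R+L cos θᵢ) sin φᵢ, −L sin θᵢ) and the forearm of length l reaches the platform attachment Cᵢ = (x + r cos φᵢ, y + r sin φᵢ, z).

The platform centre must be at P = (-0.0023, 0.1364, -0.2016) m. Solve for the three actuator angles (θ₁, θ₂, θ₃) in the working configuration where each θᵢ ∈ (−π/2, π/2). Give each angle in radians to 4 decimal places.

φ1=0.0° → target in arm frame (-0.0023, 0.1364)
  A=0.1123, B=-0.2016, C=(l²−L²−A²−y'²−z²)/(2L)=-0.0236
  θ1 = atan2(B,A) + arccos(C/0.2308) = 0.6109
rotate P by −φ2: (0.1193, -0.0662, -0.2016)
  A=-0.0093, B=-0.2016, C=(l²−L²−A²−y'²−z²)/(2L)=0.0432
  θ2 = atan2(B,A) + arccos(C/0.2018) = -0.2618
φ3=240.0° → target in arm frame (-0.1170, -0.0702)
  A=0.2270, B=-0.2016, C=(l²−L²−A²−y'²−z²)/(2L)=-0.0867
  γ=atan2(-0.2016,0.2270)=-0.7263;  ψ=arccos(-0.2857)=1.8605;  θ3=γ+ψ≈1.1342

θ₁ = 0.6109, θ₂ = -0.2618, θ₃ = 1.1342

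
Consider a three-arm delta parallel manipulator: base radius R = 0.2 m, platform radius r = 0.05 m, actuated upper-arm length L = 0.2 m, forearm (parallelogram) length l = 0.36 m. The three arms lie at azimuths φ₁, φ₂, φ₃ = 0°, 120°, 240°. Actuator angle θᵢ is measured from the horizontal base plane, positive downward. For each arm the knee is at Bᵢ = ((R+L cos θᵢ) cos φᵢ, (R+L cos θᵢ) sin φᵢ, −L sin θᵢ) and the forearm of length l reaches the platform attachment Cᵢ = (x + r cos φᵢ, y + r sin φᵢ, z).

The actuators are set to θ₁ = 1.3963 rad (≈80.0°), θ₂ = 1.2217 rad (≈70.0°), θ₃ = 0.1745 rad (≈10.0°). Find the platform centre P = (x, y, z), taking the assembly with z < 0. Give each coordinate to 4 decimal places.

arm 1 at φ=0.0°: ρ1 = 0.1847;  S1 = (0.1847, 0.0000, -0.1970)
arm 2 at φ=120.0°: ρ2 = 0.2184;  S2 = (-0.1092, 0.1891, -0.1879)
φ3=240.0°: virtual centre (-0.1735, -0.3005, -0.0347), radius l
subtract pairs → two planes through P
[-0.5879 0.3783 0.0181]·P = 0.0101;  [-0.7164 -0.6010 0.3245]·P = 0.0487
Cramer: x(z) = -0.0392+0.2140z;  y(z) = -0.0342+0.2848z
quadratic in z: (1.1269)z²+(0.2786)z+(-0.0395)=0, √Δ=0.5055 → z ∈ {-0.3479, 0.1007}; z = -0.3479 (taking z<0)
x = -0.1137, y = -0.1333

(-0.1137, -0.1333, -0.3479)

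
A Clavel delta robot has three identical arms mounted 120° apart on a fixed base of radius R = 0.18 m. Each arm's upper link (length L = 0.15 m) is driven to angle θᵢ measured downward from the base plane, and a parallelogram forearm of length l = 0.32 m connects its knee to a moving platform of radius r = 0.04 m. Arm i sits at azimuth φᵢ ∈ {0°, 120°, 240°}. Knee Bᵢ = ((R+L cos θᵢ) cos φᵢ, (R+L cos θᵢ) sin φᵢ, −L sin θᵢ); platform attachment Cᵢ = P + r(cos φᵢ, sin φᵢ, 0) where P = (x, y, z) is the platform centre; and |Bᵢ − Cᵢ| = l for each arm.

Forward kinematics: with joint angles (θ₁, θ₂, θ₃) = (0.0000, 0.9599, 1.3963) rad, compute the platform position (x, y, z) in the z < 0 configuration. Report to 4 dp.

arm 1 at φ=0.0°: (R−r)+L cos θ1 = 0.2900;  S1 = (0.2900, 0.0000, 0.0000)
arm 2 at φ=120.0°: (R−r)+L cos θ2 = 0.2260;  S2 = (-0.1130, 0.1958, -0.1229)
arm 3 at φ=240.0°: (R−r)+L cos θ3 = 0.1660;  S3 = (-0.0830, -0.1438, -0.1477)
subtract pairs → two planes through P
[-0.8060 0.3915 -0.2457]·P = -0.0179;  [-0.7460 -0.2876 -0.2954]·P = -0.0347
Cramer: x(z) = 0.0358-0.3557z;  y(z) = 0.0279-0.1046z
sphere 1 gives Az²+Bz+C=0 with A=1.1375, B=0.1750, C=-0.0370;  B²−4AC=0.1989;  roots -0.2730, 0.1191;  negative root z = -0.2730
x = 0.1329, y = 0.0565

(0.1329, 0.0565, -0.2730)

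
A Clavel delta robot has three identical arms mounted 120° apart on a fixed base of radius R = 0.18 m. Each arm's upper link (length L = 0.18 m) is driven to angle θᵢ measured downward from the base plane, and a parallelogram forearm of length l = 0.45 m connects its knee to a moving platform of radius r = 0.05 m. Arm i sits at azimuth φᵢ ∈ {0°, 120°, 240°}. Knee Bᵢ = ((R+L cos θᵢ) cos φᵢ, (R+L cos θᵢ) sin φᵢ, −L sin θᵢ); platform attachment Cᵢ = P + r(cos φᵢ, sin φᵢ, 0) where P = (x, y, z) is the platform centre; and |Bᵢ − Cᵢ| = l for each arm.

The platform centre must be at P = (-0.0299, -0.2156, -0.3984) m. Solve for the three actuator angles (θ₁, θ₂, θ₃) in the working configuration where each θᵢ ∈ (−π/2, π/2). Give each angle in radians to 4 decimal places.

φ1=0.0° → target in arm frame (-0.0299, -0.2156)
  A=0.1599, B=-0.3984, C=(l²−L²−A²−y'²−z²)/(2L)=-0.1685
  θ1 = atan2(B,A) + arccos(C/0.4293) = 0.7851
φ2=120.0° → target in arm frame (-0.1718, 0.1337)
  A=0.3018, B=-0.3984, C=(l²−L²−A²−y'²−z²)/(2L)=-0.2710
  θ2 = atan2(B,A) + arccos(C/0.4998) = 1.2213
rotate P by −φ3: (0.2017, 0.0819, -0.3984)
  A=-0.0717, B=-0.3984, C=(l²−L²−A²−y'²−z²)/(2L)=-0.0013
  θ3 = atan2(B,A) + arccos(C/0.4048) = -0.1748

θ₁ = 0.7851, θ₂ = 1.2213, θ₃ = -0.1748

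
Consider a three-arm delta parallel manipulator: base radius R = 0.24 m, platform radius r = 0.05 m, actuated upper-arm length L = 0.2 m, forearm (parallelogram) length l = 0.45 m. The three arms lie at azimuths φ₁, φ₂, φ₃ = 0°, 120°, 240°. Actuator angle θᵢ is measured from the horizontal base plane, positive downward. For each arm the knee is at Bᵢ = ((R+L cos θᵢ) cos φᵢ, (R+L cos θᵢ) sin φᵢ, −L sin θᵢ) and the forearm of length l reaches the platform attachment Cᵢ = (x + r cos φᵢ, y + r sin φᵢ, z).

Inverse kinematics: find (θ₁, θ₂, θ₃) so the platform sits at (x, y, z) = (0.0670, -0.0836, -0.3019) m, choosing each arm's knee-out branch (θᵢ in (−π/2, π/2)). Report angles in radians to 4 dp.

arm 1 (φ=0.0°): x'=0.0670, y'=-0.0836
  e−x'=0.1230;  (l²−L²−(e−x')²−y'²−z²)/2L = 0.1231
  θ1 = atan2(B,A) + arccos(C/0.3260) = -0.0003
arm 2 (φ=120.0°): x'=-0.1059, y'=-0.0162
  e−x'=0.2959;  (l²−L²−(e−x')²−y'²−z²)/2L = -0.0412
  θ2 = atan2(B,A) + arccos(C/0.4227) = 0.8729
arm 3 (φ=240.0°): x'=0.0389, y'=0.0998
  A cos θ + B sin θ = C:  0.1511·cos θ + -0.3019·sin θ = 0.0964
  γ=atan2(-0.3019,0.1511)=-1.1068;  ψ=arccos(0.2855)=1.2812;  θ3=γ+ψ≈0.1745

θ₁ = -0.0003, θ₂ = 0.8729, θ₃ = 0.1745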